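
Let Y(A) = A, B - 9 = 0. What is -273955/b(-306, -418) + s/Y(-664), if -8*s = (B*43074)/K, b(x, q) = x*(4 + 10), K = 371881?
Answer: 3979272788639/62226103968 ≈ 63.949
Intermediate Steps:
B = 9 (B = 9 + 0 = 9)
b(x, q) = 14*x (b(x, q) = x*14 = 14*x)
s = -193833/1487524 (s = -9*43074/(8*371881) = -193833/(4*371881) = -⅛*387666/371881 = -193833/1487524 ≈ -0.13031)
-273955/b(-306, -418) + s/Y(-664) = -273955/(14*(-306)) - 193833/1487524/(-664) = -273955/(-4284) - 193833/1487524*(-1/664) = -273955*(-1/4284) + 193833/987715936 = 16115/252 + 193833/987715936 = 3979272788639/62226103968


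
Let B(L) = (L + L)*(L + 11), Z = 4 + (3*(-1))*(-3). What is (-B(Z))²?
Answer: 389376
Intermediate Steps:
Z = 13 (Z = 4 - 3*(-3) = 4 + 9 = 13)
B(L) = 2*L*(11 + L) (B(L) = (2*L)*(11 + L) = 2*L*(11 + L))
(-B(Z))² = (-2*13*(11 + 13))² = (-2*13*24)² = (-1*624)² = (-624)² = 389376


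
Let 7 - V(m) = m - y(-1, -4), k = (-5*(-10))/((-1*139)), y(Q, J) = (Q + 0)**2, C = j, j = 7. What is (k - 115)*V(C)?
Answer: -16035/139 ≈ -115.36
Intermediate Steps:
C = 7
y(Q, J) = Q**2
k = -50/139 (k = 50/(-139) = 50*(-1/139) = -50/139 ≈ -0.35971)
V(m) = 8 - m (V(m) = 7 - (m - 1*(-1)**2) = 7 - (m - 1*1) = 7 - (m - 1) = 7 - (-1 + m) = 7 + (1 - m) = 8 - m)
(k - 115)*V(C) = (-50/139 - 115)*(8 - 1*7) = -16035*(8 - 7)/139 = -16035/139*1 = -16035/139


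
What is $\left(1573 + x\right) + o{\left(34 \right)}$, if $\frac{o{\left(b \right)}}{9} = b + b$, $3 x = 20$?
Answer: $\frac{6575}{3} \approx 2191.7$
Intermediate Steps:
$x = \frac{20}{3}$ ($x = \frac{1}{3} \cdot 20 = \frac{20}{3} \approx 6.6667$)
$o{\left(b \right)} = 18 b$ ($o{\left(b \right)} = 9 \left(b + b\right) = 9 \cdot 2 b = 18 b$)
$\left(1573 + x\right) + o{\left(34 \right)} = \left(1573 + \frac{20}{3}\right) + 18 \cdot 34 = \frac{4739}{3} + 612 = \frac{6575}{3}$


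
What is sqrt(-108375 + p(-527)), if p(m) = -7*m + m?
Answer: I*sqrt(105213) ≈ 324.37*I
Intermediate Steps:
p(m) = -6*m
sqrt(-108375 + p(-527)) = sqrt(-108375 - 6*(-527)) = sqrt(-108375 + 3162) = sqrt(-105213) = I*sqrt(105213)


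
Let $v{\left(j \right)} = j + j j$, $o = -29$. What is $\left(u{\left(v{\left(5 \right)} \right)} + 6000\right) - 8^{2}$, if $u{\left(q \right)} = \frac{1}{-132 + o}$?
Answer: $\frac{955695}{161} \approx 5936.0$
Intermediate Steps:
$v{\left(j \right)} = j + j^{2}$
$u{\left(q \right)} = - \frac{1}{161}$ ($u{\left(q \right)} = \frac{1}{-132 - 29} = \frac{1}{-161} = - \frac{1}{161}$)
$\left(u{\left(v{\left(5 \right)} \right)} + 6000\right) - 8^{2} = \left(- \frac{1}{161} + 6000\right) - 8^{2} = \frac{965999}{161} - 64 = \frac{955695}{161}$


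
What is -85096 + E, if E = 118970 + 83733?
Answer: 117607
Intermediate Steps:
E = 202703
-85096 + E = -85096 + 202703 = 117607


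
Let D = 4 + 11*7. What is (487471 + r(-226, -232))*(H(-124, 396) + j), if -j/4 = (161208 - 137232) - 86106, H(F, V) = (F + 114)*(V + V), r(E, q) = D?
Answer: 117305011200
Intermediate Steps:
D = 81 (D = 4 + 77 = 81)
r(E, q) = 81
H(F, V) = 2*V*(114 + F) (H(F, V) = (114 + F)*(2*V) = 2*V*(114 + F))
j = 248520 (j = -4*((161208 - 137232) - 86106) = -4*(23976 - 86106) = -4*(-62130) = 248520)
(487471 + r(-226, -232))*(H(-124, 396) + j) = (487471 + 81)*(2*396*(114 - 124) + 248520) = 487552*(2*396*(-10) + 248520) = 487552*(-7920 + 248520) = 487552*240600 = 117305011200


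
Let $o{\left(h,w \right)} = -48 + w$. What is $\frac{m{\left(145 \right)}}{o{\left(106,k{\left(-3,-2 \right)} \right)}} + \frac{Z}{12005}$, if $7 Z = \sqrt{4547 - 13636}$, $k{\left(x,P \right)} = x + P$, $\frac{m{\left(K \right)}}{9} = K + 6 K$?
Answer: $- \frac{9135}{53} + \frac{i \sqrt{9089}}{84035} \approx -172.36 + 0.0011345 i$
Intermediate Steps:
$m{\left(K \right)} = 63 K$ ($m{\left(K \right)} = 9 \left(K + 6 K\right) = 9 \cdot 7 K = 63 K$)
$k{\left(x,P \right)} = P + x$
$Z = \frac{i \sqrt{9089}}{7}$ ($Z = \frac{\sqrt{4547 - 13636}}{7} = \frac{\sqrt{-9089}}{7} = \frac{i \sqrt{9089}}{7} \approx 13.619 i$)
$\frac{m{\left(145 \right)}}{o{\left(106,k{\left(-3,-2 \right)} \right)}} + \frac{Z}{12005} = \frac{63 \cdot 145}{-48 - 5} + \frac{\frac{1}{7} i \sqrt{9089}}{12005} = \frac{9135}{-48 - 5} + \frac{i \sqrt{9089}}{7} \cdot \frac{1}{12005} = \frac{9135}{-53} + \frac{i \sqrt{9089}}{84035} = 9135 \left(- \frac{1}{53}\right) + \frac{i \sqrt{9089}}{84035} = - \frac{9135}{53} + \frac{i \sqrt{9089}}{84035}$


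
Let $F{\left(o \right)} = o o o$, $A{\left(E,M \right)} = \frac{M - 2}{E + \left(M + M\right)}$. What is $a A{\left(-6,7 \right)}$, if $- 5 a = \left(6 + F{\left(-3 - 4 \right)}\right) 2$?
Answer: $\frac{337}{4} \approx 84.25$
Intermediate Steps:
$A{\left(E,M \right)} = \frac{-2 + M}{E + 2 M}$
$F{\left(o \right)} = o^{3}$ ($F{\left(o \right)} = o^{2} o = o^{3}$)
$a = \frac{674}{5}$ ($a = - \frac{\left(6 + \left(-3 - 4\right)^{3}\right) 2}{5} = - \frac{\left(6 + \left(-7\right)^{3}\right) 2}{5} = - \frac{\left(6 - 343\right) 2}{5} = - \frac{\left(-337\right) 2}{5} = \left(- \frac{1}{5}\right) \left(-674\right) = \frac{674}{5} \approx 134.8$)
$a A{\left(-6,7 \right)} = \frac{674 \frac{-2 + 7}{-6 + 2 \cdot 7}}{5} = \frac{674 \frac{1}{-6 + 14} \cdot 5}{5} = \frac{674 \cdot \frac{1}{8} \cdot 5}{5} = \frac{674}{5} \cdot \frac{5}{8} = \frac{337}{4}$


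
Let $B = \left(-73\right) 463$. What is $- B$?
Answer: $33799$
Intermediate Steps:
$B = -33799$
$- B = \left(-1\right) \left(-33799\right) = 33799$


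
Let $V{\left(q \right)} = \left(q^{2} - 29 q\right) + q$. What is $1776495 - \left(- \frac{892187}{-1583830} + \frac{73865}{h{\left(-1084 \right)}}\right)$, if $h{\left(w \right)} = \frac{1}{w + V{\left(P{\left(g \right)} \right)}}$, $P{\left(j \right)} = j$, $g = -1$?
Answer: $\frac{126237696295913}{1583830} \approx 7.9704 \cdot 10^{7}$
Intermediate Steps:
$V{\left(q \right)} = q^{2} - 28 q$
$h{\left(w \right)} = \frac{1}{29 + w}$ ($h{\left(w \right)} = \frac{1}{w - \left(-28 - 1\right)} = \frac{1}{w - -29} = \frac{1}{w + 29} = \frac{1}{29 + w}$)
$1776495 - \left(- \frac{892187}{-1583830} + \frac{73865}{h{\left(-1084 \right)}}\right) = 1776495 - \left(- \frac{892187}{-1583830} + \frac{73865}{\frac{1}{29 - 1084}}\right) = 1776495 - \left(\left(-892187\right) \left(- \frac{1}{1583830}\right) + \frac{73865}{\frac{1}{-1055}}\right) = 1776495 - \left(\frac{892187}{1583830} + \frac{73865}{- \frac{1}{1055}}\right) = 1776495 - \left(\frac{892187}{1583830} + 73865 \left(-1055\right)\right) = 1776495 - \left(\frac{892187}{1583830} - 77927575\right) = 1776495 - - \frac{123424030220063}{1583830} = 1776495 + \frac{123424030220063}{1583830} = \frac{126237696295913}{1583830}$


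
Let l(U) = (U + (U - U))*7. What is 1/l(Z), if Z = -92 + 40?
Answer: -1/364 ≈ -0.0027473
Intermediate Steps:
Z = -52
l(U) = 7*U (l(U) = (U + 0)*7 = U*7 = 7*U)
1/l(Z) = 1/(7*(-52)) = 1/(-364) = -1/364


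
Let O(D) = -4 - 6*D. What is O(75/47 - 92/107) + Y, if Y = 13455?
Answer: 67622873/5029 ≈ 13447.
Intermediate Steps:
O(75/47 - 92/107) + Y = (-4 - 6*(75/47 - 92/107)) + 13455 = (-4 - 6*3701/5029) + 13455 = (-4 - 22206/5029) + 13455 = -42322/5029 + 13455 = 67622873/5029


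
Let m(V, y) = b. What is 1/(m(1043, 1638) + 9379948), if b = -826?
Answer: 1/9379122 ≈ 1.0662e-7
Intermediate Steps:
m(V, y) = -826
1/(m(1043, 1638) + 9379948) = 1/(-826 + 9379948) = 1/9379122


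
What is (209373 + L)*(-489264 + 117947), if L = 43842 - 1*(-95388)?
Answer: -129442220151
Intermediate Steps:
L = 139230 (L = 43842 + 95388 = 139230)
(209373 + L)*(-489264 + 117947) = (209373 + 139230)*(-489264 + 117947) = 348603*(-371317) = -129442220151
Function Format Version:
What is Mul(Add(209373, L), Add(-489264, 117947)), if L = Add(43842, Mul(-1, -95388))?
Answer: -129442220151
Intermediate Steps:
L = 139230 (L = Add(43842, 95388) = 139230)
Mul(Add(209373, L), Add(-489264, 117947)) = Mul(Add(209373, 139230), Add(-489264, 117947)) = Mul(348603, -371317) = -129442220151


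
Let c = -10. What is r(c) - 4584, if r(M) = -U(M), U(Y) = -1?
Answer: -4583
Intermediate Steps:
r(M) = 1 (r(M) = -1*(-1) = 1)
r(c) - 4584 = 1 - 4584 = -4583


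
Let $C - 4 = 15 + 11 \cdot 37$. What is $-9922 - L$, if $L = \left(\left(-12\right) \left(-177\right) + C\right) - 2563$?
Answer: $-9909$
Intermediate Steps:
$C = 426$ ($C = 4 + \left(15 + 11 \cdot 37\right) = 4 + \left(15 + 407\right) = 4 + 422 = 426$)
$L = -13$ ($L = \left(\left(-12\right) \left(-177\right) + 426\right) - 2563 = \left(2124 + 426\right) - 2563 = 2550 - 2563 = -13$)
$-9922 - L = -9922 - -13 = -9922 + 13 = -9909$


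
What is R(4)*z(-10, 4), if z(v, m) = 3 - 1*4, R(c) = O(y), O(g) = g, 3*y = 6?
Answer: -2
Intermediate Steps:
y = 2 (y = (⅓)*6 = 2)
R(c) = 2
z(v, m) = -1 (z(v, m) = 3 - 4 = -1)
R(4)*z(-10, 4) = 2*(-1) = -2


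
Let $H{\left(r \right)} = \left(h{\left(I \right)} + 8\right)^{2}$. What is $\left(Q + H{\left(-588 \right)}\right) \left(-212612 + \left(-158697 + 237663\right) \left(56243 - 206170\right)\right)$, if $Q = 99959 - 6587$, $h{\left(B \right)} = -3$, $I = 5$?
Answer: $-1105759593935318$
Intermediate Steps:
$Q = 93372$ ($Q = 99959 - 6587 = 93372$)
$H{\left(r \right)} = 25$ ($H{\left(r \right)} = \left(-3 + 8\right)^{2} = 5^{2} = 25$)
$\left(Q + H{\left(-588 \right)}\right) \left(-212612 + \left(-158697 + 237663\right) \left(56243 - 206170\right)\right) = \left(93372 + 25\right) \left(-212612 + \left(-158697 + 237663\right) \left(56243 - 206170\right)\right) = 93397 \left(-212612 + 78966 \left(-149927\right)\right) = 93397 \left(-212612 - 11839135482\right) = 93397 \left(-11839348094\right) = -1105759593935318$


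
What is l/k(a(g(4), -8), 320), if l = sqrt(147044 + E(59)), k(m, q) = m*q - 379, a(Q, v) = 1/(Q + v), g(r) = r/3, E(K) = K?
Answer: -sqrt(147103)/427 ≈ -0.89822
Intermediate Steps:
g(r) = r/3 (g(r) = r*(1/3) = r/3)
k(m, q) = -379 + m*q
l = sqrt(147103) (l = sqrt(147044 + 59) = sqrt(147103) ≈ 383.54)
l/k(a(g(4), -8), 320) = sqrt(147103)/(-379 + 320/((1/3)*4 - 8)) = sqrt(147103)/(-379 + 320/(4/3 - 8)) = sqrt(147103)/(-379 + 320/(-20/3)) = sqrt(147103)/(-379 - 3/20*320) = sqrt(147103)/(-379 - 48) = sqrt(147103)/(-427) = sqrt(147103)*(-1/427) = -sqrt(147103)/427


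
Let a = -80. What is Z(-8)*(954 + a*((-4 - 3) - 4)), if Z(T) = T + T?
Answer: -29344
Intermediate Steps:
Z(T) = 2*T
Z(-8)*(954 + a*((-4 - 3) - 4)) = (2*(-8))*(954 - 80*((-4 - 3) - 4)) = -16*(954 - 80*(-7 - 4)) = -16*(954 - 80*(-11)) = -16*(954 + 880) = -16*1834 = -29344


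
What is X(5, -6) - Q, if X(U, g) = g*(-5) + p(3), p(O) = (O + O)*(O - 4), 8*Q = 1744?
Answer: -194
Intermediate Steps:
Q = 218 (Q = (⅛)*1744 = 218)
p(O) = 2*O*(-4 + O) (p(O) = (2*O)*(-4 + O) = 2*O*(-4 + O))
X(U, g) = -6 - 5*g (X(U, g) = g*(-5) + 2*3*(-4 + 3) = -5*g + 2*3*(-1) = -5*g - 6 = -6 - 5*g)
X(5, -6) - Q = (-6 - 5*(-6)) - 1*218 = (-6 + 30) - 218 = 24 - 218 = -194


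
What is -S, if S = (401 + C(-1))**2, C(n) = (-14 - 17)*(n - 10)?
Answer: -550564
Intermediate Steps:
C(n) = 310 - 31*n (C(n) = -31*(-10 + n) = 310 - 31*n)
S = 550564 (S = (401 + (310 - 31*(-1)))**2 = (401 + (310 + 31))**2 = (401 + 341)**2 = 742**2 = 550564)
-S = -1*550564 = -550564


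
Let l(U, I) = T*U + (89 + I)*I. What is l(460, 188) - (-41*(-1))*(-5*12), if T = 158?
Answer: 127216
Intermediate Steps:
l(U, I) = 158*U + I*(89 + I) (l(U, I) = 158*U + (89 + I)*I = 158*U + I*(89 + I))
l(460, 188) - (-41*(-1))*(-5*12) = (188² + 89*188 + 158*460) - (-41*(-1))*(-5*12) = (35344 + 16732 + 72680) - 41*(-60) = 124756 - 1*(-2460) = 124756 + 2460 = 127216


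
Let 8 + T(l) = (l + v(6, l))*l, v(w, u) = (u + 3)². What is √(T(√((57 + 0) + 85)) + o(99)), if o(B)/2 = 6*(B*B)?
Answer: √(118598 + 151*√142) ≈ 346.98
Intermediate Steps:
v(w, u) = (3 + u)²
o(B) = 12*B² (o(B) = 2*(6*(B*B)) = 2*(6*B²) = 12*B²)
T(l) = -8 + l*(l + (3 + l)²) (T(l) = -8 + (l + (3 + l)²)*l = -8 + l*(l + (3 + l)²))
√(T(√((57 + 0) + 85)) + o(99)) = √((-8 + (√((57 + 0) + 85))² + √((57 + 0) + 85)*(3 + √((57 + 0) + 85))²) + 12*99²) = √((-8 + (√(57 + 85))² + √(57 + 85)*(3 + √(57 + 85))²) + 12*9801) = √((-8 + (√142)² + √142*(3 + √142)²) + 117612) = √((-8 + 142 + √142*(3 + √142)²) + 117612) = √((134 + √142*(3 + √142)²) + 117612) = √(117746 + √142*(3 + √142)²)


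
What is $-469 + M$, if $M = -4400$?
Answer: $-4869$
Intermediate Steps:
$-469 + M = -469 - 4400 = -4869$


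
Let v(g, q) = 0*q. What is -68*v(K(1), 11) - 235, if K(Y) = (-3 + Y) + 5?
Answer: -235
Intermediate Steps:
K(Y) = 2 + Y
v(g, q) = 0
-68*v(K(1), 11) - 235 = -68*0 - 235 = 0 - 235 = -235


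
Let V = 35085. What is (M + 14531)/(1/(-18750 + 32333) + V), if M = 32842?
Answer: 643467459/476559556 ≈ 1.3502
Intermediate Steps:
(M + 14531)/(1/(-18750 + 32333) + V) = (32842 + 14531)/(1/(-18750 + 32333) + 35085) = 47373/(1/13583 + 35085) = 47373/(476559556/13583) = 47373*(13583/476559556) = 643467459/476559556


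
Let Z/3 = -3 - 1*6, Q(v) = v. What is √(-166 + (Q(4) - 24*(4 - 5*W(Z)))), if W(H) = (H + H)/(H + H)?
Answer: I*√138 ≈ 11.747*I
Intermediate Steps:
Z = -27 (Z = 3*(-3 - 1*6) = 3*(-3 - 6) = 3*(-9) = -27)
W(H) = 1 (W(H) = (2*H)/((2*H)) = (2*H)*(1/(2*H)) = 1)
√(-166 + (Q(4) - 24*(4 - 5*W(Z)))) = √(-166 + (4 - 24*(4 - 5*1))) = √(-166 + (4 - 24*(4 - 5))) = √(-166 + (4 - 24*(-1))) = √(-166 + (4 + 24)) = √(-166 + 28) = √(-138) = I*√138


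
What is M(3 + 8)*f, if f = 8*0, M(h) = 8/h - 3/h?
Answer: 0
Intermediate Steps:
M(h) = 5/h
f = 0
M(3 + 8)*f = (5/(3 + 8))*0 = (5/11)*0 = 0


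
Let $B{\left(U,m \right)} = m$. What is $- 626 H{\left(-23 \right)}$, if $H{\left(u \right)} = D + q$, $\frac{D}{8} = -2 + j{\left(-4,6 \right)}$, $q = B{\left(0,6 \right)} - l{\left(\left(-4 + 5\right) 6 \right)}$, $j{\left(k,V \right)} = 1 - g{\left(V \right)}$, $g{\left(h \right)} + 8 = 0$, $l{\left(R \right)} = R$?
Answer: $-35056$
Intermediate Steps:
$g{\left(h \right)} = -8$ ($g{\left(h \right)} = -8 + 0 = -8$)
$j{\left(k,V \right)} = 9$ ($j{\left(k,V \right)} = 1 - -8 = 1 + 8 = 9$)
$q = 0$ ($q = 6 - \left(-4 + 5\right) 6 = 6 - 1 \cdot 6 = 6 - 6 = 0$)
$D = 56$ ($D = 8 \left(-2 + 9\right) = 8 \cdot 7 = 56$)
$H{\left(u \right)} = 56$ ($H{\left(u \right)} = 56 + 0 = 56$)
$- 626 H{\left(-23 \right)} = \left(-626\right) 56 = -35056$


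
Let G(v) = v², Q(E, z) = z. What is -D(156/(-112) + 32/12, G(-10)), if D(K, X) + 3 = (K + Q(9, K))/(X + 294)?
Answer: 49537/16548 ≈ 2.9935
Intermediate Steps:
D(K, X) = -3 + 2*K/(294 + X) (D(K, X) = -3 + (K + K)/(X + 294) = -3 + (2*K)/(294 + X) = -3 + 2*K/(294 + X))
-D(156/(-112) + 32/12, G(-10)) = -(-882 - 3*(-10)² + 2*(156/(-112) + 32/12))/(294 + (-10)²) = -(-882 - 3*100 + 2*(156*(-1/112) + 32*(1/12)))/(294 + 100) = -(-882 - 300 + 2*(-39/28 + 8/3))/394 = -(-882 - 300 + 2*(107/84))/394 = -(-882 - 300 + 107/42)/394 = -(-49537)/(394*42) = -1*(-49537/16548) = 49537/16548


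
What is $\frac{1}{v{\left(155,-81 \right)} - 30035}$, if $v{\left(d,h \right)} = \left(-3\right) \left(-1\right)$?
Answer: $- \frac{1}{30032} \approx -3.3298 \cdot 10^{-5}$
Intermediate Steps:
$v{\left(d,h \right)} = 3$
$\frac{1}{v{\left(155,-81 \right)} - 30035} = \frac{1}{3 - 30035} = \frac{1}{-30032} = - \frac{1}{30032}$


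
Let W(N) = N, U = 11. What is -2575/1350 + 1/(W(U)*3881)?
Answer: -4397119/2305314 ≈ -1.9074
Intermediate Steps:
-2575/1350 + 1/(W(U)*3881) = -2575/1350 + 1/(11*3881) = -2575*1/1350 + (1/11)*(1/3881) = -103/54 + 1/42691 = -4397119/2305314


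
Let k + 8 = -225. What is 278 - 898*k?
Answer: 209512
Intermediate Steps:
k = -233 (k = -8 - 225 = -233)
278 - 898*k = 278 - 898*(-233) = 278 + 209234 = 209512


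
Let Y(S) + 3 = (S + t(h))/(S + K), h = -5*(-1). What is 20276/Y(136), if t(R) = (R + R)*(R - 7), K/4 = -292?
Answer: -5231208/803 ≈ -6514.6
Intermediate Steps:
K = -1168 (K = 4*(-292) = -1168)
h = 5
t(R) = 2*R*(-7 + R) (t(R) = (2*R)*(-7 + R) = 2*R*(-7 + R))
Y(S) = -3 + (-20 + S)/(-1168 + S) (Y(S) = -3 + (S + 2*5*(-7 + 5))/(S - 1168) = -3 + (S + 2*5*(-2))/(-1168 + S) = -3 + (S - 20)/(-1168 + S) = -3 + (-20 + S)/(-1168 + S))
20276/Y(136) = 20276/((2*(1742 - 1*136)/(-1168 + 136))) = 20276/((2*(1742 - 136)/(-1032))) = 20276/((2*(-1/1032)*1606)) = 20276/(-803/258) = 20276*(-258/803) = -5231208/803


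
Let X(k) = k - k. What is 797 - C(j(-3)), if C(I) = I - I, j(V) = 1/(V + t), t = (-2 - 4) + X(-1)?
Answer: 797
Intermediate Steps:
X(k) = 0
t = -6 (t = (-2 - 4) + 0 = -6 + 0 = -6)
j(V) = 1/(-6 + V) (j(V) = 1/(V - 6) = 1/(-6 + V))
C(I) = 0
797 - C(j(-3)) = 797 - 1*0 = 797 + 0 = 797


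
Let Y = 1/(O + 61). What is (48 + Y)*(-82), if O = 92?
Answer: -602290/153 ≈ -3936.5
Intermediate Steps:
Y = 1/153 (Y = 1/(92 + 61) = 1/153 ≈ 0.0065359)
(48 + Y)*(-82) = (48 + 1/153)*(-82) = (7345/153)*(-82) = -602290/153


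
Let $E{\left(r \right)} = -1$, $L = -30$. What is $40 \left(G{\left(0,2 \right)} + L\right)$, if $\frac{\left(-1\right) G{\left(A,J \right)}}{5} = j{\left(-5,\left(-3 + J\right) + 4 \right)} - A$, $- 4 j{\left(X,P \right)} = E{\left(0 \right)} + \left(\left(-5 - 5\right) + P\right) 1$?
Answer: $-1600$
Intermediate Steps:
$j{\left(X,P \right)} = \frac{11}{4} - \frac{P}{4}$ ($j{\left(X,P \right)} = - \frac{-1 + \left(\left(-5 - 5\right) + P\right) 1}{4} = - \frac{-1 + \left(-10 + P\right) 1}{4} = - \frac{-1 + \left(-10 + P\right)}{4} = - \frac{-11 + P}{4} = \frac{11}{4} - \frac{P}{4}$)
$G{\left(A,J \right)} = - \frac{25}{2} + 5 A + \frac{5 J}{4}$ ($G{\left(A,J \right)} = - 5 \left(\left(\frac{11}{4} - \frac{\left(-3 + J\right) + 4}{4}\right) - A\right) = - 5 \left(\left(\frac{11}{4} - \frac{1 + J}{4}\right) - A\right) = - 5 \left(\left(\frac{11}{4} - \left(\frac{1}{4} + \frac{J}{4}\right)\right) - A\right) = - 5 \left(\left(\frac{5}{2} - \frac{J}{4}\right) - A\right) = - 5 \left(\frac{5}{2} - A - \frac{J}{4}\right) = - \frac{25}{2} + 5 A + \frac{5 J}{4}$)
$40 \left(G{\left(0,2 \right)} + L\right) = 40 \left(\left(- \frac{25}{2} + 5 \cdot 0 + \frac{5}{4} \cdot 2\right) - 30\right) = 40 \left(\left(- \frac{25}{2} + 0 + \frac{5}{2}\right) - 30\right) = 40 \left(-10 - 30\right) = 40 \left(-40\right) = -1600$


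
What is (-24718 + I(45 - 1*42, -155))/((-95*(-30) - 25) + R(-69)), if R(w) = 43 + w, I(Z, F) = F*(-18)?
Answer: -21928/2799 ≈ -7.8342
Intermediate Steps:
I(Z, F) = -18*F
(-24718 + I(45 - 1*42, -155))/((-95*(-30) - 25) + R(-69)) = (-24718 - 18*(-155))/((-95*(-30) - 25) + (43 - 69)) = (-24718 + 2790)/((2850 - 25) - 26) = -21928/(2825 - 26) = -21928/2799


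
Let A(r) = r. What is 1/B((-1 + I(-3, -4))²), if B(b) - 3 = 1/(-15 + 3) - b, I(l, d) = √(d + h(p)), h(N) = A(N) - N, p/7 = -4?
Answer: 852/7345 - 576*I/7345 ≈ 0.116 - 0.078421*I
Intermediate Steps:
p = -28 (p = 7*(-4) = -28)
h(N) = 0 (h(N) = N - N = 0)
I(l, d) = √d (I(l, d) = √(d + 0) = √d)
B(b) = 35/12 - b (B(b) = 3 + (1/(-15 + 3) - b) = 3 + (1/(-12) - b) = 3 + (-1/12 - b) = 35/12 - b)
1/B((-1 + I(-3, -4))²) = 1/(35/12 - (-1 + √(-4))²) = 1/(35/12 - (-1 + 2*I)²)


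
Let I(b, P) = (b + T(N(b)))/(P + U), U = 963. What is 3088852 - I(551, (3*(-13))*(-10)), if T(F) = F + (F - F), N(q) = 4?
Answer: 1393072067/451 ≈ 3.0889e+6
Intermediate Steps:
T(F) = F (T(F) = F + 0 = F)
I(b, P) = (4 + b)/(963 + P) (I(b, P) = (b + 4)/(P + 963) = (4 + b)/(963 + P))
3088852 - I(551, (3*(-13))*(-10)) = 3088852 - (4 + 551)/(963 + (3*(-13))*(-10)) = 3088852 - 555/(963 - 39*(-10)) = 3088852 - 555/(963 + 390) = 3088852 - 555/1353 = 3088852 - 1*185/451 = 3088852 - 185/451 = 1393072067/451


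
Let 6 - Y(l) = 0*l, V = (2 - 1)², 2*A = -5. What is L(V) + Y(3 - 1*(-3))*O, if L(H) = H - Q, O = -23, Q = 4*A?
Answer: -127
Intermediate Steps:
A = -5/2 (A = (½)*(-5) = -5/2 ≈ -2.5000)
Q = -10 (Q = 4*(-5/2) = -10)
V = 1 (V = 1² = 1)
Y(l) = 6 (Y(l) = 6 - 0*l = 6 - 1*0 = 6 + 0 = 6)
L(H) = 10 + H (L(H) = H - 1*(-10) = H + 10 = 10 + H)
L(V) + Y(3 - 1*(-3))*O = (10 + 1) + 6*(-23) = 11 - 138 = -127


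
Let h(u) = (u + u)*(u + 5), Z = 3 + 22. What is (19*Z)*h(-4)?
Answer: -3800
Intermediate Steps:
Z = 25
h(u) = 2*u*(5 + u) (h(u) = (2*u)*(5 + u) = 2*u*(5 + u))
(19*Z)*h(-4) = (19*25)*(2*(-4)*(5 - 4)) = 475*(2*(-4)*1) = 475*(-8) = -3800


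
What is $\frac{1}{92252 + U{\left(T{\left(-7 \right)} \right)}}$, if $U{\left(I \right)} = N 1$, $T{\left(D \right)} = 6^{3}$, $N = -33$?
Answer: $\frac{1}{92219} \approx 1.0844 \cdot 10^{-5}$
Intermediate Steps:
$T{\left(D \right)} = 216$
$U{\left(I \right)} = -33$ ($U{\left(I \right)} = \left(-33\right) 1 = -33$)
$\frac{1}{92252 + U{\left(T{\left(-7 \right)} \right)}} = \frac{1}{92252 - 33} = \frac{1}{92219}$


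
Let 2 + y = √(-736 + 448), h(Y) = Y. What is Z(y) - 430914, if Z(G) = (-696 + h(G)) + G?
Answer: -431614 + 24*I*√2 ≈ -4.3161e+5 + 33.941*I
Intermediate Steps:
y = -2 + 12*I*√2 (y = -2 + √(-736 + 448) = -2 + √(-288) = -2 + 12*I*√2 ≈ -2.0 + 16.971*I)
Z(G) = -696 + 2*G (Z(G) = (-696 + G) + G = -696 + 2*G)
Z(y) - 430914 = (-696 + 2*(-2 + 12*I*√2)) - 430914 = (-696 + (-4 + 24*I*√2)) - 430914 = (-700 + 24*I*√2) - 430914 = -431614 + 24*I*√2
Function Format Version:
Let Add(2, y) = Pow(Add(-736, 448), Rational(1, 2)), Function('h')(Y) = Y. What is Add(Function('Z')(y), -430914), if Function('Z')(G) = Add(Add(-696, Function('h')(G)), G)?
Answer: Add(-431614, Mul(24, I, Pow(2, Rational(1, 2)))) ≈ Add(-4.3161e+5, Mul(33.941, I))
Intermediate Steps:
y = Add(-2, Mul(12, I, Pow(2, Rational(1, 2)))) (y = Add(-2, Pow(Add(-736, 448), Rational(1, 2))) = Add(-2, Pow(-288, Rational(1, 2))) = Add(-2, Mul(12, I, Pow(2, Rational(1, 2)))) ≈ Add(-2.0000, Mul(16.971, I)))
Function('Z')(G) = Add(-696, Mul(2, G)) (Function('Z')(G) = Add(Add(-696, G), G) = Add(-696, Mul(2, G)))
Add(Function('Z')(y), -430914) = Add(Add(-696, Mul(2, Add(-2, Mul(12, I, Pow(2, Rational(1, 2)))))), -430914) = Add(Add(-696, Add(-4, Mul(24, I, Pow(2, Rational(1, 2))))), -430914) = Add(Add(-700, Mul(24, I, Pow(2, Rational(1, 2)))), -430914) = Add(-431614, Mul(24, I, Pow(2, Rational(1, 2))))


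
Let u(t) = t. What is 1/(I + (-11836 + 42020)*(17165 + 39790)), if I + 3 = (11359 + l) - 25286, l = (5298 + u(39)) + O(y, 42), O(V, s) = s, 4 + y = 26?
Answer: 1/1719121169 ≈ 5.8169e-10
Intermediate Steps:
y = 22 (y = -4 + 26 = 22)
l = 5379 (l = (5298 + 39) + 42 = 5337 + 42 = 5379)
I = -8551 (I = -3 + ((11359 + 5379) - 25286) = -3 + (16738 - 25286) = -3 - 8548 = -8551)
1/(I + (-11836 + 42020)*(17165 + 39790)) = 1/(-8551 + (-11836 + 42020)*(17165 + 39790)) = 1/(-8551 + 30184*56955) = 1/(-8551 + 1719129720) = 1/1719121169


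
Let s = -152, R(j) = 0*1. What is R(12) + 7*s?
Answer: -1064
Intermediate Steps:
R(j) = 0
R(12) + 7*s = 0 + 7*(-152) = 0 - 1064 = -1064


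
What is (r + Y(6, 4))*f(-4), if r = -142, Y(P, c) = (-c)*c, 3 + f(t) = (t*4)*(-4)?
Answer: -9638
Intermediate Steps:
f(t) = -3 - 16*t (f(t) = -3 + (t*4)*(-4) = -3 + (4*t)*(-4) = -3 - 16*t)
Y(P, c) = -c**2
(r + Y(6, 4))*f(-4) = (-142 - 1*4**2)*(-3 - 16*(-4)) = (-142 - 1*16)*(-3 + 64) = (-142 - 16)*61 = -158*61 = -9638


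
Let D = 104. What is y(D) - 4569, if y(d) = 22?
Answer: -4547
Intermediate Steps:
y(D) - 4569 = 22 - 4569 = -4547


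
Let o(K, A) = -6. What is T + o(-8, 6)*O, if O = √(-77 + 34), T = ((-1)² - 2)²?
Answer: 1 - 6*I*√43 ≈ 1.0 - 39.345*I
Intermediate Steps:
T = 1 (T = (1 - 2)² = (-1)² = 1)
O = I*√43 (O = √(-43) = I*√43 ≈ 6.5574*I)
T + o(-8, 6)*O = 1 - 6*I*√43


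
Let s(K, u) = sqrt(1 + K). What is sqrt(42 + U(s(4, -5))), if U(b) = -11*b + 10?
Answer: sqrt(52 - 11*sqrt(5)) ≈ 5.2348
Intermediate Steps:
U(b) = 10 - 11*b
sqrt(42 + U(s(4, -5))) = sqrt(42 + (10 - 11*sqrt(1 + 4))) = sqrt(42 + (10 - 11*sqrt(5))) = sqrt(52 - 11*sqrt(5))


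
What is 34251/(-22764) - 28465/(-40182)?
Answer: -17340391/21778644 ≈ -0.79621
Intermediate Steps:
34251/(-22764) - 28465/(-40182) = 34251*(-1/22764) - 28465*(-1/40182) = -1631/1084 + 28465/40182 = -17340391/21778644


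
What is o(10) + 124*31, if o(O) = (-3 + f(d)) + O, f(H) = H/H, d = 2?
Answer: 3852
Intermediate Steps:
f(H) = 1
o(O) = -2 + O (o(O) = (-3 + 1) + O = -2 + O)
o(10) + 124*31 = (-2 + 10) + 124*31 = 8 + 3844 = 3852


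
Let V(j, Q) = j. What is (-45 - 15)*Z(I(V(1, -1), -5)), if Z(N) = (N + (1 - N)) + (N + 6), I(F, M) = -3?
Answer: -240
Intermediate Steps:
Z(N) = 7 + N (Z(N) = 1 + (6 + N) = 7 + N)
(-45 - 15)*Z(I(V(1, -1), -5)) = (-45 - 15)*(7 - 3) = -60*4 = -240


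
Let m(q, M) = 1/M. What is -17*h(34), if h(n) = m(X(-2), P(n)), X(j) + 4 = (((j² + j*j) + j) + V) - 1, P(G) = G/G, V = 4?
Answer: -17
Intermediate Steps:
P(G) = 1
X(j) = -1 + j + 2*j² (X(j) = -4 + ((((j² + j*j) + j) + 4) - 1) = -4 + ((((j² + j²) + j) + 4) - 1) = -4 + (((2*j² + j) + 4) - 1) = -4 + (((j + 2*j²) + 4) - 1) = -4 + ((4 + j + 2*j²) - 1) = -4 + (3 + j + 2*j²) = -1 + j + 2*j²)
h(n) = 1 (h(n) = 1/1 = 1)
-17*h(34) = -17*1 = -17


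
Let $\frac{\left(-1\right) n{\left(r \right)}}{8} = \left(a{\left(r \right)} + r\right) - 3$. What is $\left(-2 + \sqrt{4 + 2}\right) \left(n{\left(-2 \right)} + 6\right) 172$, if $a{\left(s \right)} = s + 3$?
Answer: $-13072 + 6536 \sqrt{6} \approx 2937.9$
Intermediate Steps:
$a{\left(s \right)} = 3 + s$
$n{\left(r \right)} = - 16 r$ ($n{\left(r \right)} = - 8 \left(\left(\left(3 + r\right) + r\right) - 3\right) = - 8 \left(\left(3 + 2 r\right) - 3\right) = - 8 \cdot 2 r = - 16 r$)
$\left(-2 + \sqrt{4 + 2}\right) \left(n{\left(-2 \right)} + 6\right) 172 = \left(-2 + \sqrt{4 + 2}\right) \left(\left(-16\right) \left(-2\right) + 6\right) 172 = \left(-2 + \sqrt{6}\right) \left(32 + 6\right) 172 = \left(-2 + \sqrt{6}\right) 38 \cdot 172 = \left(-76 + 38 \sqrt{6}\right) 172 = -13072 + 6536 \sqrt{6}$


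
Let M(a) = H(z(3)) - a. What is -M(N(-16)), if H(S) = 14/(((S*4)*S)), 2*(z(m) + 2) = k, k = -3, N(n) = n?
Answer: -114/7 ≈ -16.286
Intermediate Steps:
z(m) = -7/2 (z(m) = -2 + (1/2)*(-3) = -2 - 3/2 = -7/2)
H(S) = 7/(2*S**2) (H(S) = 14/(((4*S)*S)) = 14/((4*S**2)) = 14*(1/(4*S**2)) = 7/(2*S**2))
M(a) = 2/7 - a (M(a) = 7/(2*(-7/2)**2) - a = (7/2)*(4/49) - a = 2/7 - a)
-M(N(-16)) = -(2/7 - 1*(-16)) = -(2/7 + 16) = -1*114/7 = -114/7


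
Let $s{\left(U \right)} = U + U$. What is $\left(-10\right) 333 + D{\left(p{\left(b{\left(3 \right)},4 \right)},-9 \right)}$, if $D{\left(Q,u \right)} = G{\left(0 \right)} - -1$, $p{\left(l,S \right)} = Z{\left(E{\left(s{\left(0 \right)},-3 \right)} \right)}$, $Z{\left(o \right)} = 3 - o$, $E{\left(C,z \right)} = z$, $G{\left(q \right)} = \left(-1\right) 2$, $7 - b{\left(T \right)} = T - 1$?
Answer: $-3331$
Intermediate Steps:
$b{\left(T \right)} = 8 - T$ ($b{\left(T \right)} = 7 - \left(T - 1\right) = 7 - \left(-1 + T\right) = 8 - T$)
$G{\left(q \right)} = -2$
$s{\left(U \right)} = 2 U$
$p{\left(l,S \right)} = 6$ ($p{\left(l,S \right)} = 3 - -3 = 3 + 3 = 6$)
$D{\left(Q,u \right)} = -1$ ($D{\left(Q,u \right)} = -2 - -1 = -2 + 1 = -1$)
$\left(-10\right) 333 + D{\left(p{\left(b{\left(3 \right)},4 \right)},-9 \right)} = \left(-10\right) 333 - 1 = -3330 - 1 = -3331$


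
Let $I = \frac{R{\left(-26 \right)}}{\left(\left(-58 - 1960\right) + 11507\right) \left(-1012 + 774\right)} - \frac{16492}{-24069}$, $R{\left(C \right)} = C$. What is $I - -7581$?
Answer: $\frac{22895424180652}{3019833131} \approx 7581.7$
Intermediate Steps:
$I = \frac{2069214541}{3019833131}$ ($I = - \frac{26}{\left(\left(-58 - 1960\right) + 11507\right) \left(-1012 + 774\right)} - \frac{16492}{-24069} = - \frac{26}{\left(\left(-58 - 1960\right) + 11507\right) \left(-238\right)} - - \frac{16492}{24069} = - \frac{26}{\left(-2018 + 11507\right) \left(-238\right)} + \frac{16492}{24069} = - \frac{26}{9489 \left(-238\right)} + \frac{16492}{24069} = - \frac{26}{-2258382} + \frac{16492}{24069} = \left(-26\right) \left(- \frac{1}{2258382}\right) + \frac{16492}{24069} = \frac{13}{1129191} + \frac{16492}{24069} = \frac{2069214541}{3019833131} \approx 0.68521$)
$I - -7581 = \frac{2069214541}{3019833131} - -7581 = \frac{2069214541}{3019833131} + 7581 = \frac{22895424180652}{3019833131}$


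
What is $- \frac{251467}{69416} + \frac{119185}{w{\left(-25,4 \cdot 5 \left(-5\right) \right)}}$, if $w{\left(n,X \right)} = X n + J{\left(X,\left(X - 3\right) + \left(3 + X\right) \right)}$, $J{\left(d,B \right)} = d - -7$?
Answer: $\frac{7668064891}{167084312} \approx 45.893$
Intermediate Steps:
$J{\left(d,B \right)} = 7 + d$ ($J{\left(d,B \right)} = d + 7 = 7 + d$)
$w{\left(n,X \right)} = 7 + X + X n$ ($w{\left(n,X \right)} = X n + \left(7 + X\right) = 7 + X + X n$)
$- \frac{251467}{69416} + \frac{119185}{w{\left(-25,4 \cdot 5 \left(-5\right) \right)}} = - \frac{251467}{69416} + \frac{119185}{7 + 4 \cdot 5 \left(-5\right) + 4 \cdot 5 \left(-5\right) \left(-25\right)} = \left(-251467\right) \frac{1}{69416} + \frac{119185}{7 + 20 \left(-5\right) + 20 \left(-5\right) \left(-25\right)} = - \frac{251467}{69416} + \frac{119185}{7 - 100 - -2500} = - \frac{251467}{69416} + \frac{119185}{7 - 100 + 2500} = - \frac{251467}{69416} + \frac{119185}{2407} = \frac{7668064891}{167084312}$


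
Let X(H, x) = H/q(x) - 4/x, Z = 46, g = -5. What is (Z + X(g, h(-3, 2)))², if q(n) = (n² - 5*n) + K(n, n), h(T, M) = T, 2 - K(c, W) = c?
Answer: 16834609/7569 ≈ 2224.2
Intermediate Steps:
K(c, W) = 2 - c
q(n) = 2 + n² - 6*n (q(n) = (n² - 5*n) + (2 - n) = 2 + n² - 6*n)
X(H, x) = -4/x + H/(2 + x² - 6*x) (X(H, x) = H/(2 + x² - 6*x) - 4/x = -4/x + H/(2 + x² - 6*x))
(Z + X(g, h(-3, 2)))² = (46 + (-4/(-3) - 5/(2 + (-3)² - 6*(-3))))² = (46 + (-4*(-⅓) - 5/(2 + 9 + 18)))² = (46 + (4/3 - 5/29))² = (46 + 101/87)² = (4103/87)² = 16834609/7569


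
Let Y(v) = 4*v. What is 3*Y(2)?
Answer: 24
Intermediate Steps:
3*Y(2) = 3*(4*2) = 3*8 = 24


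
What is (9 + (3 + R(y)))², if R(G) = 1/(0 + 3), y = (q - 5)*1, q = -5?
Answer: 1369/9 ≈ 152.11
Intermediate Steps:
y = -10 (y = (-5 - 5)*1 = -10*1 = -10)
R(G) = ⅓ (R(G) = 1/3 = ⅓)
(9 + (3 + R(y)))² = (9 + (3 + ⅓))² = (9 + 10/3)² = (37/3)² = 1369/9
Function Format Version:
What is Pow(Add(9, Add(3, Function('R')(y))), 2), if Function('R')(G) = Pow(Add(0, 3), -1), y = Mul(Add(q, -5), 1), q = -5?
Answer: Rational(1369, 9) ≈ 152.11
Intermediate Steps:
y = -10 (y = Mul(Add(-5, -5), 1) = Mul(-10, 1) = -10)
Function('R')(G) = Rational(1, 3) (Function('R')(G) = Pow(3, -1) = Rational(1, 3))
Pow(Add(9, Add(3, Function('R')(y))), 2) = Pow(Add(9, Add(3, Rational(1, 3))), 2) = Pow(Add(9, Rational(10, 3)), 2) = Pow(Rational(37, 3), 2) = Rational(1369, 9)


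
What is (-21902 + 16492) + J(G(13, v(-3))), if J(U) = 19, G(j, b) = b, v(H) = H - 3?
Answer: -5391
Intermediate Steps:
v(H) = -3 + H
(-21902 + 16492) + J(G(13, v(-3))) = (-21902 + 16492) + 19 = -5410 + 19 = -5391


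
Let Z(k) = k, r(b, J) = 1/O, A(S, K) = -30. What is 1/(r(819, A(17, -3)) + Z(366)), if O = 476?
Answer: 476/174217 ≈ 0.0027322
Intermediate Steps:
r(b, J) = 1/476
1/(r(819, A(17, -3)) + Z(366)) = 1/(1/476 + 366) = 1/(174217/476) = 476/174217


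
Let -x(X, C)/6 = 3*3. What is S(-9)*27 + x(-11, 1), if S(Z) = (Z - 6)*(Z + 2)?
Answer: 2781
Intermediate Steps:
S(Z) = (-6 + Z)*(2 + Z)
x(X, C) = -54 (x(X, C) = -18*3 = -6*9 = -54)
S(-9)*27 + x(-11, 1) = (-12 + (-9)**2 - 4*(-9))*27 - 54 = (-12 + 81 + 36)*27 - 54 = 105*27 - 54 = 2835 - 54 = 2781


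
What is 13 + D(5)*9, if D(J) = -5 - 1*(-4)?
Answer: 4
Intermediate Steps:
D(J) = -1 (D(J) = -5 + 4 = -1)
13 + D(5)*9 = 13 - 1*9 = 13 - 9 = 4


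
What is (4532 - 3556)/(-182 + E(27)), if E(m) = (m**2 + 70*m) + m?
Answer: 61/154 ≈ 0.39610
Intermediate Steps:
E(m) = m**2 + 71*m
(4532 - 3556)/(-182 + E(27)) = (4532 - 3556)/(-182 + 27*(71 + 27)) = 976/(-182 + 27*98) = 976/(-182 + 2646) = 976/2464 = 976*(1/2464) = 61/154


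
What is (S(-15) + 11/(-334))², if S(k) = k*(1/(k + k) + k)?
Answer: 1417748409/27889 ≈ 50835.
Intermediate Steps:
S(k) = k*(k + 1/(2*k)) (S(k) = k*(1/(2*k) + k) = k*(k + 1/(2*k)))
(S(-15) + 11/(-334))² = ((½ + (-15)²) + 11/(-334))² = ((½ + 225) + 11*(-1/334))² = (451/2 - 11/334)² = (37653/167)² = 1417748409/27889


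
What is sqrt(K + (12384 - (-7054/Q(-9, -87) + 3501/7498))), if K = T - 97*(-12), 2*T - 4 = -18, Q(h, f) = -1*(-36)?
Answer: 2*sqrt(434398961878)/11247 ≈ 117.20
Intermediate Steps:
Q(h, f) = 36
T = -7 (T = 2 + (1/2)*(-18) = 2 - 9 = -7)
K = 1157 (K = -7 - 97*(-12) = -7 + 1164 = 1157)
sqrt(K + (12384 - (-7054/Q(-9, -87) + 3501/7498))) = sqrt(1157 + (12384 - (-7054/36 + 3501/7498))) = sqrt(1157 + (12384 - (-7054*1/36 + 3501*(1/7498)))) = sqrt(1157 + (12384 - (-3527/18 + 3501/7498))) = sqrt(1157 + (12384 - 1*(-6595607/33741))) = sqrt(1157 + (12384 + 6595607/33741)) = sqrt(1157 + 424444151/33741) = sqrt(463482488/33741) = 2*sqrt(434398961878)/11247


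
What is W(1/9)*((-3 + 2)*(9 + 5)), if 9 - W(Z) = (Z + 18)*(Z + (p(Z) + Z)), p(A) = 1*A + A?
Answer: -1078/81 ≈ -13.309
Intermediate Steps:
p(A) = 2*A (p(A) = A + A = 2*A)
W(Z) = 9 - 4*Z*(18 + Z) (W(Z) = 9 - (Z + 18)*(Z + (2*Z + Z)) = 9 - (18 + Z)*(Z + 3*Z) = 9 - (18 + Z)*4*Z = 9 - 4*Z*(18 + Z))
W(1/9)*((-3 + 2)*(9 + 5)) = (9 - 72/9 - 4*(1/9)**2)*((-3 + 2)*(9 + 5)) = (9 - 72*1/9 - 4*(1/9)**2)*(-1*14) = (9 - 8 - 4*1/81)*(-14) = (9 - 8 - 4/81)*(-14) = (77/81)*(-14) = -1078/81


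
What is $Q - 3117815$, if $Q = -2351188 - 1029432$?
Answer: $-6498435$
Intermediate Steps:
$Q = -3380620$ ($Q = -2351188 - 1029432 = -3380620$)
$Q - 3117815 = -3380620 - 3117815 = -6498435$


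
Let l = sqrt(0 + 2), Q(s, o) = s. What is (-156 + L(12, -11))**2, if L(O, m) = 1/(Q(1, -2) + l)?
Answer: 24651 - 314*sqrt(2) ≈ 24207.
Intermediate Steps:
l = sqrt(2) ≈ 1.4142
L(O, m) = 1/(1 + sqrt(2))
(-156 + L(12, -11))**2 = (-156 + (-1 + sqrt(2)))**2 = (-157 + sqrt(2))**2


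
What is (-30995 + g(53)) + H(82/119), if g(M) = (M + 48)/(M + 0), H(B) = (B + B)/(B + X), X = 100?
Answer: -9841015948/317523 ≈ -30993.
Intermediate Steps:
H(B) = 2*B/(100 + B) (H(B) = (B + B)/(B + 100) = (2*B)/(100 + B) = 2*B/(100 + B))
g(M) = (48 + M)/M
(-30995 + g(53)) + H(82/119) = (-30995 + (48 + 53)/53) + 2*(82/119)/(100 + 82/119) = (-30995 + (1/53)*101) + 2*(82*(1/119))/(100 + 82*(1/119)) = (-30995 + 101/53) + 2*(82/119)/(100 + 82/119) = -1642634/53 + 2*(82/119)/(11982/119) = -1642634/53 + 2*(82/119)*(119/11982) = -1642634/53 + 82/5991 = -9841015948/317523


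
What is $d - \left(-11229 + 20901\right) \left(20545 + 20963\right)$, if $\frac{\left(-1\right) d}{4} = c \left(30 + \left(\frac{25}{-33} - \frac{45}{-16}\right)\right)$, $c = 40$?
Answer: $- \frac{13248526658}{33} \approx -4.0147 \cdot 10^{8}$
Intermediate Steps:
$d = - \frac{169250}{33}$ ($d = - 4 \cdot 40 \left(30 + \left(\frac{25}{-33} - \frac{45}{-16}\right)\right) = - 4 \cdot 40 \left(30 + \left(25 \left(- \frac{1}{33}\right) - - \frac{45}{16}\right)\right) = - 4 \cdot 40 \left(30 + \left(- \frac{25}{33} + \frac{45}{16}\right)\right) = - 4 \cdot 40 \left(30 + \frac{1085}{528}\right) = - 4 \cdot 40 \cdot \frac{16925}{528} = \left(-4\right) \frac{84625}{66} = - \frac{169250}{33} \approx -5128.8$)
$d - \left(-11229 + 20901\right) \left(20545 + 20963\right) = - \frac{169250}{33} - \left(-11229 + 20901\right) \left(20545 + 20963\right) = - \frac{169250}{33} - 9672 \cdot 41508 = - \frac{169250}{33} - 401465376 = - \frac{13248526658}{33}$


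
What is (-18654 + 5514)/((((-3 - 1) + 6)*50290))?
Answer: -657/5029 ≈ -0.13064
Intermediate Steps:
(-18654 + 5514)/((((-3 - 1) + 6)*50290)) = -13140*1/(50290*(-4 + 6)) = -13140/(2*50290) = -13140/100580 = -13140*1/100580 = -657/5029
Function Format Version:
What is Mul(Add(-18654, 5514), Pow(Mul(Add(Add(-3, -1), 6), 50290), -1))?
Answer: Rational(-657, 5029) ≈ -0.13064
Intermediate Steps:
Mul(Add(-18654, 5514), Pow(Mul(Add(Add(-3, -1), 6), 50290), -1)) = Mul(-13140, Pow(Mul(Add(-4, 6), 50290), -1)) = Mul(-13140, Pow(Mul(2, 50290), -1)) = Mul(-13140, Pow(100580, -1)) = Mul(-13140, Rational(1, 100580)) = Rational(-657, 5029)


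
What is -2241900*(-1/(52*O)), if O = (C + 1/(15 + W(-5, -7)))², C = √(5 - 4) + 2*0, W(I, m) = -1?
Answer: 488236/13 ≈ 37557.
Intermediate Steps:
C = 1 (C = √1 + 0 = 1 + 0 = 1)
O = 225/196 (O = (1 + 1/(15 - 1))² = (1 + 1/14)² = (15/14)² = 225/196 ≈ 1.1480)
-2241900*(-1/(52*O)) = -2241900/((225/196)*(-52)) = -2241900/(-2925/49) = -2241900*(-49/2925) = 488236/13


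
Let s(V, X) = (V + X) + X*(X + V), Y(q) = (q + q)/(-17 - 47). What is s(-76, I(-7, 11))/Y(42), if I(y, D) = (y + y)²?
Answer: -126080/7 ≈ -18011.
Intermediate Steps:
I(y, D) = 4*y² (I(y, D) = (2*y)² = 4*y²)
Y(q) = -q/32 (Y(q) = (2*q)/(-64) = (2*q)*(-1/64) = -q/32)
s(V, X) = V + X + X*(V + X) (s(V, X) = (V + X) + X*(V + X) = V + X + X*(V + X))
s(-76, I(-7, 11))/Y(42) = (-76 + 4*(-7)² + (4*(-7)²)² - 304*(-7)²)/((-1/32*42)) = (-76 + 4*49 + (4*49)² - 304*49)/(-21/16) = (-76 + 196 + 196² - 76*196)*(-16/21) = (-76 + 196 + 38416 - 14896)*(-16/21) = 23640*(-16/21) = -126080/7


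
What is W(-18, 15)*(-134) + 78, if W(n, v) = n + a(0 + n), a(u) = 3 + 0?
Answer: 2088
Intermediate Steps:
a(u) = 3
W(n, v) = 3 + n (W(n, v) = n + 3 = 3 + n)
W(-18, 15)*(-134) + 78 = (3 - 18)*(-134) + 78 = -15*(-134) + 78 = 2010 + 78 = 2088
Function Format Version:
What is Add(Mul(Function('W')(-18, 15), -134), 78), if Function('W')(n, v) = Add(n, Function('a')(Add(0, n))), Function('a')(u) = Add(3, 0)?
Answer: 2088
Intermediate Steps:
Function('a')(u) = 3
Function('W')(n, v) = Add(3, n) (Function('W')(n, v) = Add(n, 3) = Add(3, n))
Add(Mul(Function('W')(-18, 15), -134), 78) = Add(Mul(Add(3, -18), -134), 78) = Add(Mul(-15, -134), 78) = Add(2010, 78) = 2088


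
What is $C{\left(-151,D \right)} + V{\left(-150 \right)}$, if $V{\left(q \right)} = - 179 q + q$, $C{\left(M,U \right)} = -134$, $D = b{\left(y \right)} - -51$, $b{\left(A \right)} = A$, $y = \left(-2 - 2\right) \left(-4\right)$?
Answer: $26566$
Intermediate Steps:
$y = 16$ ($y = \left(-4\right) \left(-4\right) = 16$)
$D = 67$ ($D = 16 - -51 = 16 + 51 = 67$)
$V{\left(q \right)} = - 178 q$
$C{\left(-151,D \right)} + V{\left(-150 \right)} = -134 - -26700 = -134 + 26700 = 26566$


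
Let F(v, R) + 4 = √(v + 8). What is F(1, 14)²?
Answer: 1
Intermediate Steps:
F(v, R) = -4 + √(8 + v) (F(v, R) = -4 + √(v + 8) = -4 + √(8 + v))
F(1, 14)² = (-4 + √(8 + 1))² = (-4 + √9)² = (-4 + 3)² = (-1)² = 1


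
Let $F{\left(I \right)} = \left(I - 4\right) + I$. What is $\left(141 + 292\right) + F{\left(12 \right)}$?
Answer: $453$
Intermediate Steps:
$F{\left(I \right)} = -4 + 2 I$ ($F{\left(I \right)} = \left(-4 + I\right) + I = -4 + 2 I$)
$\left(141 + 292\right) + F{\left(12 \right)} = \left(141 + 292\right) + \left(-4 + 2 \cdot 12\right) = 433 + \left(-4 + 24\right) = 433 + 20 = 453$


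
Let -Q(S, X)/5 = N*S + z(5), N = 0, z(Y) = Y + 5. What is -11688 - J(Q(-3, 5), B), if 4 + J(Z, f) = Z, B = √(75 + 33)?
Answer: -11634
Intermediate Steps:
z(Y) = 5 + Y
B = 6*√3 (B = √108 = 6*√3 ≈ 10.392)
Q(S, X) = -50 (Q(S, X) = -5*(0*S + (5 + 5)) = -5*(0 + 10) = -5*10 = -50)
J(Z, f) = -4 + Z
-11688 - J(Q(-3, 5), B) = -11688 - (-4 - 50) = -11688 - 1*(-54) = -11688 + 54 = -11634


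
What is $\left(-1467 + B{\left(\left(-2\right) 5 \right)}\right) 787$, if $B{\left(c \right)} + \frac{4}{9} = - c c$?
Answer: $- \frac{11102209}{9} \approx -1.2336 \cdot 10^{6}$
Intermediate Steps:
$B{\left(c \right)} = - \frac{4}{9} - c^{2}$ ($B{\left(c \right)} = - \frac{4}{9} + - c c = - \frac{4}{9} - c^{2}$)
$\left(-1467 + B{\left(\left(-2\right) 5 \right)}\right) 787 = \left(-1467 - \left(\frac{4}{9} + \left(\left(-2\right) 5\right)^{2}\right)\right) 787 = \left(-1467 - \frac{904}{9}\right) 787 = \left(- \frac{14107}{9}\right) 787 = - \frac{11102209}{9}$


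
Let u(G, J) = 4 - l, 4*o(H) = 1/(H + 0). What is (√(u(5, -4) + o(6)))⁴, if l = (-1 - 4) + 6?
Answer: 5329/576 ≈ 9.2517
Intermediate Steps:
o(H) = 1/(4*H) (o(H) = 1/(4*(H + 0)) = 1/(4*H))
l = 1 (l = -5 + 6 = 1)
u(G, J) = 3 (u(G, J) = 4 - 1*1 = 4 - 1 = 3)
(√(u(5, -4) + o(6)))⁴ = (√(3 + (¼)/6))⁴ = (√(3 + (¼)*(⅙)))⁴ = (√(3 + 1/24))⁴ = (√(73/24))⁴ = (√438/12)⁴ = 5329/576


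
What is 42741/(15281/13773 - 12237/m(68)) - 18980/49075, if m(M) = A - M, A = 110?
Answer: -6238602962846/42254430415 ≈ -147.64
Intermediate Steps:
m(M) = 110 - M
42741/(15281/13773 - 12237/m(68)) - 18980/49075 = 42741/(15281/13773 - 12237/(110 - 1*68)) - 18980/49075 = 42741/(15281*(1/13773) - 12237/(110 - 68)) - 18980*1/49075 = 42741/(15281/13773 - 12237/42) - 292/755 = 42741/(15281/13773 - 12237*1/42) - 292/755 = 42741/(15281/13773 - 4079/14) - 292/755 = 42741/(-55966133/192822) - 292/755 = 42741*(-192822/55966133) - 292/755 = -8241405102/55966133 - 292/755 = -6238602962846/42254430415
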